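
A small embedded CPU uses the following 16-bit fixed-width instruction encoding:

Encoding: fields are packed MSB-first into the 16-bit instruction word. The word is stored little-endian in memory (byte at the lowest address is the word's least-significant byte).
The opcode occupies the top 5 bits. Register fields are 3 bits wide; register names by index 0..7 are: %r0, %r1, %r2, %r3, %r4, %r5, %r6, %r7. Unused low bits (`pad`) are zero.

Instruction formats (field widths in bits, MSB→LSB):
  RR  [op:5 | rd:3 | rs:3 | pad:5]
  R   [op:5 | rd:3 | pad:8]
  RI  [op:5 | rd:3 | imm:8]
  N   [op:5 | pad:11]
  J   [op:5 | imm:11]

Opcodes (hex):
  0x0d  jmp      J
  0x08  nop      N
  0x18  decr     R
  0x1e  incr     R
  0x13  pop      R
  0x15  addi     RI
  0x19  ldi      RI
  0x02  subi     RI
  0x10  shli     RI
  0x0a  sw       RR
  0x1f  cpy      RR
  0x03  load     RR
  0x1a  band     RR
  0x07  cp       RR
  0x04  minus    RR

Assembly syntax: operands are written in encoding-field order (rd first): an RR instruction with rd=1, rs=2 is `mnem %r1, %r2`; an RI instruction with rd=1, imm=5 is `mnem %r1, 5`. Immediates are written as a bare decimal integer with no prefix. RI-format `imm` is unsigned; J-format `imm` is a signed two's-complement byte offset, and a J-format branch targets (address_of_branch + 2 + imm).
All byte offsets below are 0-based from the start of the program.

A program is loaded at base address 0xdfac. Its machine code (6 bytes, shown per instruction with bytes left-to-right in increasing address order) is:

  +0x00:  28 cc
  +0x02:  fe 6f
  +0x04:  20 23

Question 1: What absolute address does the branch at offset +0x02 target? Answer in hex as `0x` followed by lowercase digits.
off 0x02: read fe 6f as little → 0x6ffe
  top 5b → 0xd → jmp [J]
  imm: (w>>0)&0x7ff=0x7fe (s11→-2) → -2
  target = base 0xdfac + off 0x02 + 2 + imm -2 = 0xdfae

0xdfae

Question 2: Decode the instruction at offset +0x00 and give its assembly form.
off 0x00: read 28 cc as little → 0xcc28
  op=0xcc28>>11=0x19 ⇒ ldi (RI)
  rd@[10:8]=0x4 ⇒ %r4
  imm@[7:0]=0x28 ⇒ 40

ldi %r4, 40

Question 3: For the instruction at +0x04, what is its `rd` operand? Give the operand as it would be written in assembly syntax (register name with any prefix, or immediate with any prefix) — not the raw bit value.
%r3

[04] 20 23 → 0x2320
  top 5b → 0x4 → minus [RR]
  rd: (w>>8)&0x7=0x3 → %r3
  rs: (w>>5)&0x7=0x1 → %r1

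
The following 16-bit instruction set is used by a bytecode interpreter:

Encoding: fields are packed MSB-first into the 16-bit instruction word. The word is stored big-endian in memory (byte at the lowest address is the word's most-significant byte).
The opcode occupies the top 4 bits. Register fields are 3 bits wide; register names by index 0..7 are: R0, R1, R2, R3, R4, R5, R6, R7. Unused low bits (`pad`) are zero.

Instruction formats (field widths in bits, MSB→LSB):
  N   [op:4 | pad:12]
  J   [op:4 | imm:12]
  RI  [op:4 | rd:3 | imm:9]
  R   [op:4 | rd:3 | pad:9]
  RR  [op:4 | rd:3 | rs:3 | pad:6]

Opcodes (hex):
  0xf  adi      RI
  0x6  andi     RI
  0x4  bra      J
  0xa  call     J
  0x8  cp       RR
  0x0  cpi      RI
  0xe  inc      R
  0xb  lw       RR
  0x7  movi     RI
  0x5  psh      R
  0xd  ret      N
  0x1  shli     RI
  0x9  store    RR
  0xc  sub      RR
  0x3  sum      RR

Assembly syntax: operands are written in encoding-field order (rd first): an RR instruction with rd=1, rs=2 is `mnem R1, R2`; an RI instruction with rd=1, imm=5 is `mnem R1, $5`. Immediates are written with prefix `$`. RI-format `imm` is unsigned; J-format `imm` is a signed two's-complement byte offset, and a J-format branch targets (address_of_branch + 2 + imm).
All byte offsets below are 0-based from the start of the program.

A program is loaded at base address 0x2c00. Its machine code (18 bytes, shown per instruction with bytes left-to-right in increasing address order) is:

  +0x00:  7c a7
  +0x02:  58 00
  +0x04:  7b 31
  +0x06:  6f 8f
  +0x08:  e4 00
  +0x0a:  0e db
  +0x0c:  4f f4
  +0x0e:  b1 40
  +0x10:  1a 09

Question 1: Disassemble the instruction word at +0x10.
@+10  big-endian(1a 09) = 0x1a09
  top 4b → 0x1 → shli [RI]
  [11:9] rd=5 = R5
  [8:0] imm=9 = $9

shli R5, $9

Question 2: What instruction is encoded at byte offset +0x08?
+0x08: e4 00 ⇒ word 0xe400 (big)
  op=0xe400>>12=0xe ⇒ inc (R)
  [11:9] rd=2 = R2

inc R2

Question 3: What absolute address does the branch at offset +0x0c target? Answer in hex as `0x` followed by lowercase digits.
[0c] 4f f4 → 0x4ff4
  opcode bits[15:12]=0x4: bra/J
  imm@[11:0]=0xff4 (s12→-12) ⇒ $-12
  target = base 0x2c00 + off 0x0c + 2 + imm -12 = 0x2c02

0x2c02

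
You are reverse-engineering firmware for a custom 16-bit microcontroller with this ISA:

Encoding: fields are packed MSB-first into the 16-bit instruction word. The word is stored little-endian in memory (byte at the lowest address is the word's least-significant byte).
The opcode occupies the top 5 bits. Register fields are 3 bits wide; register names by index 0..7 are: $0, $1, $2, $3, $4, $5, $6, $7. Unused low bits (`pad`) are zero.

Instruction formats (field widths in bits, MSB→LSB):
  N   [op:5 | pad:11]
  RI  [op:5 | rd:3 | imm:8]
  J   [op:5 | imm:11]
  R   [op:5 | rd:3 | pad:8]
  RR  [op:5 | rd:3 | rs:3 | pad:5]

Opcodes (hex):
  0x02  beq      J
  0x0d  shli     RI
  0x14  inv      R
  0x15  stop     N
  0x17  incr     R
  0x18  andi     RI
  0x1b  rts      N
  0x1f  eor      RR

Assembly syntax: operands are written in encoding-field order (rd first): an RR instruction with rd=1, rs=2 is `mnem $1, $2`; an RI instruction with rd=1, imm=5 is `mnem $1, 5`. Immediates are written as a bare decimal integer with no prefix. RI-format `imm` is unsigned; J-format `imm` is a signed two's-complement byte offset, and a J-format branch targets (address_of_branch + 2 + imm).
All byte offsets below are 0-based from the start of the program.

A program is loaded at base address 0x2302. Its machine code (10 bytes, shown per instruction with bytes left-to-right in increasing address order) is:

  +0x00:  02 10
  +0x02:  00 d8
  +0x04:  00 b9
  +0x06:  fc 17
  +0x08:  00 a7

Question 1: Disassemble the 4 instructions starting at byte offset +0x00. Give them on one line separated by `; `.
beq 2; rts; incr $1; beq -4

[00] 02 10 → 0x1002
  opcode bits[15:11]=0x2: beq/J
  [10:0] imm=2 = 2
[02] 00 d8 → 0xd800
  opcode bits[15:11]=0x1b: rts/N
[04] 00 b9 → 0xb900
  opcode bits[15:11]=0x17: incr/R
  [10:8] rd=1 = $1
[06] fc 17 → 0x17fc
  opcode bits[15:11]=0x2: beq/J
  [10:0] imm=2044 (s11→-4) = -4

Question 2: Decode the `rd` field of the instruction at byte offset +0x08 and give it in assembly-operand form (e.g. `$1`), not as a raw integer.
$7

[08] 00 a7 → 0xa700
  opcode bits[15:11]=0x14: inv/R
  [10:8] rd=7 = $7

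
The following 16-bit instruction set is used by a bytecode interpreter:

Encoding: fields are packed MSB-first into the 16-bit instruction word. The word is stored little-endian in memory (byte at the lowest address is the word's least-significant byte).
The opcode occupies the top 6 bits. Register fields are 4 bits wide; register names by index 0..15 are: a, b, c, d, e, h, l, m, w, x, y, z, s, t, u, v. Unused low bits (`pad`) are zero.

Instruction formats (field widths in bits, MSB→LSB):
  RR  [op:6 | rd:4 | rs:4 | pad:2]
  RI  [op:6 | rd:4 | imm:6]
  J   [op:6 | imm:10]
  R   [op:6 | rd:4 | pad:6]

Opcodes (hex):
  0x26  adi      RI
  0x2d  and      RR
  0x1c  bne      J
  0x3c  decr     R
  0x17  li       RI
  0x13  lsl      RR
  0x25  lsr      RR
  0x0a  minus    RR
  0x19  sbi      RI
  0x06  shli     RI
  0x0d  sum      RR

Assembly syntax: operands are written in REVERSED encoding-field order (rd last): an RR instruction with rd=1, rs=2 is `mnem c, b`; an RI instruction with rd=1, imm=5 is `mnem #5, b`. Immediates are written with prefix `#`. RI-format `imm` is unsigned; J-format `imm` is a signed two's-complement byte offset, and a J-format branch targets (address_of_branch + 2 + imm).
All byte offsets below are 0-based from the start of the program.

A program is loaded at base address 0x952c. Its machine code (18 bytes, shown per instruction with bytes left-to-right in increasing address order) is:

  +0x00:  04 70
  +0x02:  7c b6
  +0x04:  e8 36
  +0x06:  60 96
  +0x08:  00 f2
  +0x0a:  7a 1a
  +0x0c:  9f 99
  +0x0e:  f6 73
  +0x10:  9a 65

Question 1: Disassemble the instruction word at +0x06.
lsr w, x

off 0x06: read 60 96 as little → 0x9660
  top 6b → 0x25 → lsr [RR]
  [9:6] rd=9 = x
  [5:2] rs=8 = w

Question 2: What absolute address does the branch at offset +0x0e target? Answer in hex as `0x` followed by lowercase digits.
0x9532

off 0x0e: read f6 73 as little → 0x73f6
  op=0x73f6>>10=0x1c ⇒ bne (J)
  [9:0] imm=1014 (s10→-10) = #-10
  target = base 0x952c + off 0x0e + 2 + imm -10 = 0x9532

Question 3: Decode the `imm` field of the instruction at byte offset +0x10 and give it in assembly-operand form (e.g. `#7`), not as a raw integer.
@+10  little-endian(9a 65) = 0x659a
  top 6b → 0x19 → sbi [RI]
  rd: (w>>6)&0xf=0x6 → l
  imm: (w>>0)&0x3f=0x1a → #26

#26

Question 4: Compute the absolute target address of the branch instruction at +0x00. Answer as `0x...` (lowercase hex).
0x9532

off 0x00: read 04 70 as little → 0x7004
  op=0x7004>>10=0x1c ⇒ bne (J)
  imm: (w>>0)&0x3ff=0x4 → #4
  target = base 0x952c + off 0x00 + 2 + imm 4 = 0x9532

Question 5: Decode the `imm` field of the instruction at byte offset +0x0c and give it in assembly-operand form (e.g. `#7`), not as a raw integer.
#31

[0c] 9f 99 → 0x999f
  op=0x999f>>10=0x26 ⇒ adi (RI)
  [9:6] rd=6 = l
  [5:0] imm=31 = #31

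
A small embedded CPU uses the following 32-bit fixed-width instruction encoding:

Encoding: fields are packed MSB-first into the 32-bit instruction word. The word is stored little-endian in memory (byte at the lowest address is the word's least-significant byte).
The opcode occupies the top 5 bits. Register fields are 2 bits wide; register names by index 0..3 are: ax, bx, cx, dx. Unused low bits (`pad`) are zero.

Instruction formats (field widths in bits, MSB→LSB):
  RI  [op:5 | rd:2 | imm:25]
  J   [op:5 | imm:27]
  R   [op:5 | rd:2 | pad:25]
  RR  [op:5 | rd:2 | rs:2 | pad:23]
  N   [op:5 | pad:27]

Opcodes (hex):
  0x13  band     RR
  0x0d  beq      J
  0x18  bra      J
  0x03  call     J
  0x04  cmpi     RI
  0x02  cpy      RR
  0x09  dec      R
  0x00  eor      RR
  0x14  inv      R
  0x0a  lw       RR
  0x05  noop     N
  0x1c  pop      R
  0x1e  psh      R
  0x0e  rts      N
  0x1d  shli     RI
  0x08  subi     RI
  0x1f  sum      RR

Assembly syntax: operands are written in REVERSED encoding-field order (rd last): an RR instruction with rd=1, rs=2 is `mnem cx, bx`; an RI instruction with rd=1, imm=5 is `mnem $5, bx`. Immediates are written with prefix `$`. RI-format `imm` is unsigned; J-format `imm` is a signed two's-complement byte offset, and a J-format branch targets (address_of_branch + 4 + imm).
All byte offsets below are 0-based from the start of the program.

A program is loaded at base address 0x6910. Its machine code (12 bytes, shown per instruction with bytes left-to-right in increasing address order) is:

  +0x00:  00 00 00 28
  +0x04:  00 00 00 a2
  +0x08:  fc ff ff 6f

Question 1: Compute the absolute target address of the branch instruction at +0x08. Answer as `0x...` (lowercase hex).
off 0x08: read fc ff ff 6f as little → 0x6ffffffc
  op=0x6ffffffc>>27=0xd ⇒ beq (J)
  imm@[26:0]=0x7fffffc (s27→-4) ⇒ $-4
  target = base 0x6910 + off 0x08 + 4 + imm -4 = 0x6918

0x6918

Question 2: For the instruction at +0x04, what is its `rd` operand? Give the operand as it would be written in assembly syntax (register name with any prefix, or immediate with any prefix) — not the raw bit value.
bx

off 0x04: read 00 00 00 a2 as little → 0xa2000000
  top 5b → 0x14 → inv [R]
  rd: (w>>25)&0x3=0x1 → bx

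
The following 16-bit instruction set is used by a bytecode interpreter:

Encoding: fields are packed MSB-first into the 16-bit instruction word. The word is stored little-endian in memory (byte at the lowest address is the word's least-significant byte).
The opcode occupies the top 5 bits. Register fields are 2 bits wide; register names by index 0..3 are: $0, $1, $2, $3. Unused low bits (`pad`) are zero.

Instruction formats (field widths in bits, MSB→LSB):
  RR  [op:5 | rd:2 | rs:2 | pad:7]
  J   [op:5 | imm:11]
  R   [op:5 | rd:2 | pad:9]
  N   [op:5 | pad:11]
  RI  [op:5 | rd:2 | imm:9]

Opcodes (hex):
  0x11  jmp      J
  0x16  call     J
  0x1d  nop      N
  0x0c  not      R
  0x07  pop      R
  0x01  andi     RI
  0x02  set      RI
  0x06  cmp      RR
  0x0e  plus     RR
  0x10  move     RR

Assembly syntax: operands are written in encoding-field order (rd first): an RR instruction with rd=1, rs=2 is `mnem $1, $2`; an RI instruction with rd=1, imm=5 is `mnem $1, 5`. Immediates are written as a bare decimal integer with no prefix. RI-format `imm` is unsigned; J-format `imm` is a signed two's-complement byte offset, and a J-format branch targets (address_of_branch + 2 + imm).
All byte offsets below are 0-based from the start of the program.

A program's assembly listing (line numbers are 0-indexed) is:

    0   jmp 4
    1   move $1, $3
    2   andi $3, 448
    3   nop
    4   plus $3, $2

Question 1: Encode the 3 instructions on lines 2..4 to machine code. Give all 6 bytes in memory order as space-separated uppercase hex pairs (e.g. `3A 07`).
C0 0F 00 E8 00 77

2. andi fields op=0x1:5|rd=3:2|imm=448:9 → word 0fc0h → c0 0f
3. nop fields op=0x1d:5|pad=0:11 → word e800h → 00 e8
4. plus fields op=0xe:5|rd=3:2|rs=2:2|pad=0:7 → word 7700h → 00 77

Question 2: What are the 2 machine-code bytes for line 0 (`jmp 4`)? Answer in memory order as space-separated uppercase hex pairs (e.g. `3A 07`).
04 88

line 0 (jmp): pack op=0x11:5|imm=4:11 = 0x8804; little→ 04 88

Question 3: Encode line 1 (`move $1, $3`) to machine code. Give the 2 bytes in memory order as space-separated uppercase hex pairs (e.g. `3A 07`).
line 1 (move): pack op=0x10:5|rd=1:2|rs=3:2|pad=0:7 = 0x8380; little→ 80 83

80 83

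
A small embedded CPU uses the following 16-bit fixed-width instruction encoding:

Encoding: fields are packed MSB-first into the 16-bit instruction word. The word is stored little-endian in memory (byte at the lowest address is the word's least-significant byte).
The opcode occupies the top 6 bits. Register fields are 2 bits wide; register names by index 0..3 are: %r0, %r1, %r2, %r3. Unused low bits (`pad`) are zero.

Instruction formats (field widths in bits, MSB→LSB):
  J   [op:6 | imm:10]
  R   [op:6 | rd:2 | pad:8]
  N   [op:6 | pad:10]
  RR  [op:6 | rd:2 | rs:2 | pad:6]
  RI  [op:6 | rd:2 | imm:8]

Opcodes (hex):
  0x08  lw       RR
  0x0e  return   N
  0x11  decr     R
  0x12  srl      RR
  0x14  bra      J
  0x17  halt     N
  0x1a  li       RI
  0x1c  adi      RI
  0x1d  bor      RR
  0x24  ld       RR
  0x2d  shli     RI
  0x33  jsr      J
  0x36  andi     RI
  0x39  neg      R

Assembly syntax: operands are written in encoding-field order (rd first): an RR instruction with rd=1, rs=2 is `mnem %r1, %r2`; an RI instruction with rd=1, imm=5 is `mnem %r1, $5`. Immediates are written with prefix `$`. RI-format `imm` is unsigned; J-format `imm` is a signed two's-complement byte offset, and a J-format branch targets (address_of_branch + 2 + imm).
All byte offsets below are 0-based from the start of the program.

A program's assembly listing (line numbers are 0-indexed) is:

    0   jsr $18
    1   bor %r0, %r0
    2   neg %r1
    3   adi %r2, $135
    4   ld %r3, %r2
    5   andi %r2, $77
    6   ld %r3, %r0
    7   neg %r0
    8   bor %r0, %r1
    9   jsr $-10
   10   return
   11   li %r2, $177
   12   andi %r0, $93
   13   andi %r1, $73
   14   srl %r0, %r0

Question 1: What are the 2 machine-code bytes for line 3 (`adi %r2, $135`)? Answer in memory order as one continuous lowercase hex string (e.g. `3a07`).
3. adi fields op=0x1c:6|rd=2:2|imm=135:8 → word 7287h → 87 72

8772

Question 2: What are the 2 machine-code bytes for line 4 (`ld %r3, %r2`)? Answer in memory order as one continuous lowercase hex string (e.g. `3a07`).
8093

line 4 (ld): pack op=0x24:6|rd=3:2|rs=2:2|pad=0:6 = 0x9380; little→ 80 93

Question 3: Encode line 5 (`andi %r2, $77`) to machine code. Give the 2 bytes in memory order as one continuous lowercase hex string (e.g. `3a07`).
4dda

L5: andi op=0x36:6|rd=2:2|imm=77:8 ⇒ 0xda4d ⇒ little 4d da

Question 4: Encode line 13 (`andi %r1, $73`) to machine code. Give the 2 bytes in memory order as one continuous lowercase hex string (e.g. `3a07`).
13. andi fields op=0x36:6|rd=1:2|imm=73:8 → word d949h → 49 d9

49d9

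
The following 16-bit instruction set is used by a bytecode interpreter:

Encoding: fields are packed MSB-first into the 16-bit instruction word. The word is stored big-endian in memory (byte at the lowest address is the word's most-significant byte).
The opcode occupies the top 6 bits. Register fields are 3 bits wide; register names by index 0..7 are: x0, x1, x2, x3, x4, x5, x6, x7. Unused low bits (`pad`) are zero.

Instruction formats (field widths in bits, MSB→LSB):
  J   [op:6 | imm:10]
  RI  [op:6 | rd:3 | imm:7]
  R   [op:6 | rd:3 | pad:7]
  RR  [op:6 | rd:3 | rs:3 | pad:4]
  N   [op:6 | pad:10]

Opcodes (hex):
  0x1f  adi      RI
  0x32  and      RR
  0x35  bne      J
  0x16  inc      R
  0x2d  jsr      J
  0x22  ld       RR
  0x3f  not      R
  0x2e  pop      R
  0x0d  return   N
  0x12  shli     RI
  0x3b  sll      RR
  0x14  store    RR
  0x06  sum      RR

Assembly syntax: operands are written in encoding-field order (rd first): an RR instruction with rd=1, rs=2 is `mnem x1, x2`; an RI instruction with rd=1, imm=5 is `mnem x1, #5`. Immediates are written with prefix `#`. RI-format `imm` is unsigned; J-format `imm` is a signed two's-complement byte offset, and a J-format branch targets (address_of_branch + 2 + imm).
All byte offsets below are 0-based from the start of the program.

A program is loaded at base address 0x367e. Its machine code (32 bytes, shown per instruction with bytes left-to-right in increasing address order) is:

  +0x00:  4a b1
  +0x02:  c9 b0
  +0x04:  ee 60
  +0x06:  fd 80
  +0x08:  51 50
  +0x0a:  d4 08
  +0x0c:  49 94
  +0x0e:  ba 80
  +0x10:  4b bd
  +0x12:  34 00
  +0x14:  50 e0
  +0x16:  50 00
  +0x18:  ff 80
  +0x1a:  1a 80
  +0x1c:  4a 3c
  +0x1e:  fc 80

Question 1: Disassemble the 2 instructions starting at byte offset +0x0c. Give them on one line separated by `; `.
shli x3, #20; pop x5

off 0x0c: read 49 94 as big → 0x4994
  op=0x4994>>10=0x12 ⇒ shli (RI)
  rd@[9:7]=0x3 ⇒ x3
  imm@[6:0]=0x14 ⇒ #20
off 0x0e: read ba 80 as big → 0xba80
  op=0xba80>>10=0x2e ⇒ pop (R)
  rd@[9:7]=0x5 ⇒ x5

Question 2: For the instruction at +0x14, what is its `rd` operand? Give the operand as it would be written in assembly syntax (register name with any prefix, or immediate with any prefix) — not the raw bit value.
x1

off 0x14: read 50 e0 as big → 0x50e0
  op=0x50e0>>10=0x14 ⇒ store (RR)
  rd@[9:7]=0x1 ⇒ x1
  rs@[6:4]=0x6 ⇒ x6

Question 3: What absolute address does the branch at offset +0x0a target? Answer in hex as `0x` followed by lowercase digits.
+0x0a: d4 08 ⇒ word 0xd408 (big)
  opcode bits[15:10]=0x35: bne/J
  imm: (w>>0)&0x3ff=0x8 → #8
  target = base 0x367e + off 0x0a + 2 + imm 8 = 0x3692

0x3692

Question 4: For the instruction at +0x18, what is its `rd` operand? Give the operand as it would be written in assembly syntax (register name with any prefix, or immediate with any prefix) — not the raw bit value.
x7

+0x18: ff 80 ⇒ word 0xff80 (big)
  top 6b → 0x3f → not [R]
  rd: (w>>7)&0x7=0x7 → x7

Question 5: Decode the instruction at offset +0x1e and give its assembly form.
off 0x1e: read fc 80 as big → 0xfc80
  opcode bits[15:10]=0x3f: not/R
  rd@[9:7]=0x1 ⇒ x1

not x1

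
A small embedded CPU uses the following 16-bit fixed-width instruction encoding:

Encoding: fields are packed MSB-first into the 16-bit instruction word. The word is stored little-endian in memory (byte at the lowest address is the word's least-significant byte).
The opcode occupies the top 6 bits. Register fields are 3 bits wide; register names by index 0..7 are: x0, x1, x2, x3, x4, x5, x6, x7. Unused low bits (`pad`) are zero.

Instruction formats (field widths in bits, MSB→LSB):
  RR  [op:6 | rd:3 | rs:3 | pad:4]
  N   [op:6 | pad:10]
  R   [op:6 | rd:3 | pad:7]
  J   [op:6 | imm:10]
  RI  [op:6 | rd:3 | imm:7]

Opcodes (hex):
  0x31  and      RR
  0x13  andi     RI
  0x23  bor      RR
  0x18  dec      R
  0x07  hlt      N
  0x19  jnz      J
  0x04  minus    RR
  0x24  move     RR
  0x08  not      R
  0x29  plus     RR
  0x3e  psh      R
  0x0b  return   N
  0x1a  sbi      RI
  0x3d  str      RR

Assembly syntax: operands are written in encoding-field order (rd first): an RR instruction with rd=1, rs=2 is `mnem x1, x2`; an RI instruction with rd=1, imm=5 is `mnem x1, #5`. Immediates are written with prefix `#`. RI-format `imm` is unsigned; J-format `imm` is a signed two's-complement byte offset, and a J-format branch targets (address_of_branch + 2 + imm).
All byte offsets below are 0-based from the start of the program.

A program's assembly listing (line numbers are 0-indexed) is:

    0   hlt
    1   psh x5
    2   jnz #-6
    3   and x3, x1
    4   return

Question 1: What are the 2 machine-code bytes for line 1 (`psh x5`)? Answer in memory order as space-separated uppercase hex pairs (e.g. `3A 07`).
line 1 (psh): pack op=0x3e:6|rd=5:3|pad=0:7 = 0xfa80; little→ 80 fa

80 FA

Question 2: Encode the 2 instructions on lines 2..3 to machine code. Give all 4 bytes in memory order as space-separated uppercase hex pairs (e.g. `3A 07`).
FA 67 90 C5

L2: jnz op=0x19:6|imm=-6:10 ⇒ 0x67fa ⇒ little fa 67
L3: and op=0x31:6|rd=3:3|rs=1:3|pad=0:4 ⇒ 0xc590 ⇒ little 90 c5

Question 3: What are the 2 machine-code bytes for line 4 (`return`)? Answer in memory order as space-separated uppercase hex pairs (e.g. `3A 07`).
00 2C

4. return fields op=0xb:6|pad=0:10 → word 2c00h → 00 2c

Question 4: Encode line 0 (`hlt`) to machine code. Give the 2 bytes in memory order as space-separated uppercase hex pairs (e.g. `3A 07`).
00 1C

0. hlt fields op=0x7:6|pad=0:10 → word 1c00h → 00 1c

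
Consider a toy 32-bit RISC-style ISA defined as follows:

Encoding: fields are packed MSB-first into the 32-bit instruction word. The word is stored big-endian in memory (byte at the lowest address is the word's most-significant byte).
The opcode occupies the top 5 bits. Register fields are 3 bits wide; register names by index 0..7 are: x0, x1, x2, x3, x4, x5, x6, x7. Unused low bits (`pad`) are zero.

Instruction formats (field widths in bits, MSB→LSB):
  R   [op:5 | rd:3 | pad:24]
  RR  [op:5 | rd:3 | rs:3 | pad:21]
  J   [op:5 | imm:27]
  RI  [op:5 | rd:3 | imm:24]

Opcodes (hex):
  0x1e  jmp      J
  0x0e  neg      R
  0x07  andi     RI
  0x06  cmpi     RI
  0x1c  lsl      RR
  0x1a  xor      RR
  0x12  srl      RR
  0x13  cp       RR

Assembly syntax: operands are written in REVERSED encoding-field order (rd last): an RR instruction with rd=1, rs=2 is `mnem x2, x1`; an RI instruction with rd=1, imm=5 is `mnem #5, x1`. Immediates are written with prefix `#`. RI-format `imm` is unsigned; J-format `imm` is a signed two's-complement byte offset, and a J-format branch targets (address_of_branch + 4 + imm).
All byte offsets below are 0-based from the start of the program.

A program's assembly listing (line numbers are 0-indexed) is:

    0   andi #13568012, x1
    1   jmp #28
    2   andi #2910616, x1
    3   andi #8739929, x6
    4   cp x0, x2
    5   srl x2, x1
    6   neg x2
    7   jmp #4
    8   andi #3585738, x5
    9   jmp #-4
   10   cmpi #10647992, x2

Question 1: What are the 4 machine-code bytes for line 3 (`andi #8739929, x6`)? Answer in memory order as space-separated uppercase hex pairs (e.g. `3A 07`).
3. andi fields op=0x7:5|rd=6:3|imm=8739929:24 → word 3e855c59h → 3e 85 5c 59

3E 85 5C 59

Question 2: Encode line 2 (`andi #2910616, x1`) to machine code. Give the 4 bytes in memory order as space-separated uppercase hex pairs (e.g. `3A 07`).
line 2 (andi): pack op=0x7:5|rd=1:3|imm=2910616:24 = 0x392c6998; big→ 39 2c 69 98

39 2C 69 98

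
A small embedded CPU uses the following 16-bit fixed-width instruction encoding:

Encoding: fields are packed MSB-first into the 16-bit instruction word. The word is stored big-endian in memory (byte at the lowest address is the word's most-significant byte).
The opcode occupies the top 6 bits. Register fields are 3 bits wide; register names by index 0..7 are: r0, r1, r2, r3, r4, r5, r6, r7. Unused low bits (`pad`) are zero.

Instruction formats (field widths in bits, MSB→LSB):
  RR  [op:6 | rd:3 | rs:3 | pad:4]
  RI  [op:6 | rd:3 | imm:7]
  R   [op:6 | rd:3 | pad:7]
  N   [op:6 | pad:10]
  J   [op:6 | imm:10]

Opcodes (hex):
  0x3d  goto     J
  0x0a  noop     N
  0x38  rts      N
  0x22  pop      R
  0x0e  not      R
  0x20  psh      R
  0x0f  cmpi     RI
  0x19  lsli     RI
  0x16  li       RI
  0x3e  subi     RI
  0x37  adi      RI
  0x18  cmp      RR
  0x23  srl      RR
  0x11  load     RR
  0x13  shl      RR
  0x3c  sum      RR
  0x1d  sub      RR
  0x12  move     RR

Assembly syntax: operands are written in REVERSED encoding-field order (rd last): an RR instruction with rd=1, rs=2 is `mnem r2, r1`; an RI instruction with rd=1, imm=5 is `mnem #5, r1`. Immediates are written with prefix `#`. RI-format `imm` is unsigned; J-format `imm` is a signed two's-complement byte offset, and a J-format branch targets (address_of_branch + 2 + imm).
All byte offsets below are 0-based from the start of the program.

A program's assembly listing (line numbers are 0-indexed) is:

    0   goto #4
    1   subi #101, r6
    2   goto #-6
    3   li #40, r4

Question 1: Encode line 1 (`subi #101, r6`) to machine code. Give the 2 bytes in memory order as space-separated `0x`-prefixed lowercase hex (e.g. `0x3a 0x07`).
1. subi fields op=0x3e:6|rd=6:3|imm=101:7 → word fb65h → fb 65

0xfb 0x65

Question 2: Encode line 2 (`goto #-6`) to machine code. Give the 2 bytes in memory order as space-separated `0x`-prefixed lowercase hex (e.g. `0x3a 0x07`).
0xf7 0xfa

L2: goto op=0x3d:6|imm=-6:10 ⇒ 0xf7fa ⇒ big f7 fa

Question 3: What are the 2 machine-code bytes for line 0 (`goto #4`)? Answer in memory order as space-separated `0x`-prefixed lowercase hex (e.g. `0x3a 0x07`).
line 0 (goto): pack op=0x3d:6|imm=4:10 = 0xf404; big→ f4 04

0xf4 0x04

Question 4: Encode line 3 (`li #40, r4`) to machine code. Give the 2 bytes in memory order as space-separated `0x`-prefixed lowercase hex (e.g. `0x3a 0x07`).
line 3 (li): pack op=0x16:6|rd=4:3|imm=40:7 = 0x5a28; big→ 5a 28

0x5a 0x28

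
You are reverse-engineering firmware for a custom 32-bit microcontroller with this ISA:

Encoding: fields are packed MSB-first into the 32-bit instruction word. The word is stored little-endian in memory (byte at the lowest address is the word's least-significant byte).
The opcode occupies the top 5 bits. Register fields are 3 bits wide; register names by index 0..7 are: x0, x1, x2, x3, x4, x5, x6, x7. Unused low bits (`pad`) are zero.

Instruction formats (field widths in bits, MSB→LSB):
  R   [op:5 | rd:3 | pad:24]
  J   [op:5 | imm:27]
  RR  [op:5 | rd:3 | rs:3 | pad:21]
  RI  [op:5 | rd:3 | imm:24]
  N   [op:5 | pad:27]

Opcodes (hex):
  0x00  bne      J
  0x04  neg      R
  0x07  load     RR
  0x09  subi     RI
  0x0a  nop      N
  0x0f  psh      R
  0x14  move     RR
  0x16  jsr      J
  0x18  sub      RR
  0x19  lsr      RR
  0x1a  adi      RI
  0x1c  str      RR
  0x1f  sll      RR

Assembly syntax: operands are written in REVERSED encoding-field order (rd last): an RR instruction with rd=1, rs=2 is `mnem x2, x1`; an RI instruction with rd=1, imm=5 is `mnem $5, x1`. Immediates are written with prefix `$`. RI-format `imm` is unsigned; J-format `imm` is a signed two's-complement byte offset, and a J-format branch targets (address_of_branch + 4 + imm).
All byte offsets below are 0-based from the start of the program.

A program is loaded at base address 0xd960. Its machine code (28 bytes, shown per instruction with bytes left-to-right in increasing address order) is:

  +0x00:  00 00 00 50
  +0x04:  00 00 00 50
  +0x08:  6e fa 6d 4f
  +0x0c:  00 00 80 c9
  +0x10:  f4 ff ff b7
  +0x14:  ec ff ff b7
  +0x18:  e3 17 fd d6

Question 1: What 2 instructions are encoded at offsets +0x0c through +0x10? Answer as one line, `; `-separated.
off 0x0c: read 00 00 80 c9 as little → 0xc9800000
  top 5b → 0x19 → lsr [RR]
  rd@[26:24]=0x1 ⇒ x1
  rs@[23:21]=0x4 ⇒ x4
off 0x10: read f4 ff ff b7 as little → 0xb7fffff4
  top 5b → 0x16 → jsr [J]
  imm@[26:0]=0x7fffff4 (s27→-12) ⇒ $-12

lsr x4, x1; jsr $-12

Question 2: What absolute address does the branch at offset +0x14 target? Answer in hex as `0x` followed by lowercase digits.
0xd964

[14] ec ff ff b7 → 0xb7ffffec
  opcode bits[31:27]=0x16: jsr/J
  imm: (w>>0)&0x7ffffff=0x7ffffec (s27→-20) → $-20
  target = base 0xd960 + off 0x14 + 4 + imm -20 = 0xd964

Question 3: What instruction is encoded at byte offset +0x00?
[00] 00 00 00 50 → 0x50000000
  top 5b → 0xa → nop [N]

nop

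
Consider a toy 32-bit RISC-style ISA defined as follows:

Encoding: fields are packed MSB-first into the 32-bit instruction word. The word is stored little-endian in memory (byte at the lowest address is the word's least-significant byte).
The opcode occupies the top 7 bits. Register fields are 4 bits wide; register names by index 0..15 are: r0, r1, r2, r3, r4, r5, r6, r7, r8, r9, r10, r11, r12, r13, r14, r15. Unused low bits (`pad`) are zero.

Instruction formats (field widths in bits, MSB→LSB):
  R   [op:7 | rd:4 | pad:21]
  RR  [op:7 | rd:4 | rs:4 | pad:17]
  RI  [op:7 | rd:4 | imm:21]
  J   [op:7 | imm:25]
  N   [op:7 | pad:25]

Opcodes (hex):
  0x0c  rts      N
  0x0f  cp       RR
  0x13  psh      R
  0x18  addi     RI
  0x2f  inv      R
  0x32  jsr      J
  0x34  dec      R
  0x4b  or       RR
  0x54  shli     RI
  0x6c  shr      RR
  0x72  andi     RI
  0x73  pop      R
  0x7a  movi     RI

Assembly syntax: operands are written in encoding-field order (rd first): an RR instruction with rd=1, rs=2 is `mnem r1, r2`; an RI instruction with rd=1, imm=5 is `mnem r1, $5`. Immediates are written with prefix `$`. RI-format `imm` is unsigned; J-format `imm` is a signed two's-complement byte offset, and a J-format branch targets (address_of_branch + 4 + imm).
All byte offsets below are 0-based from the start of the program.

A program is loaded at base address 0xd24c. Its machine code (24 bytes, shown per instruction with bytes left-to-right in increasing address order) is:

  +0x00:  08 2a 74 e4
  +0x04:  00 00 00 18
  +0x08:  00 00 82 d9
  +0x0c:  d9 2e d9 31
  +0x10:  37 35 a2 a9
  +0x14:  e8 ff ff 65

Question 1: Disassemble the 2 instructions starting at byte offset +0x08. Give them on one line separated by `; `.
shr r12, r1; addi r14, $1650393

@+08  little-endian(00 00 82 d9) = 0xd9820000
  opcode bits[31:25]=0x6c: shr/RR
  [24:21] rd=12 = r12
  [20:17] rs=1 = r1
@+0c  little-endian(d9 2e d9 31) = 0x31d92ed9
  opcode bits[31:25]=0x18: addi/RI
  [24:21] rd=14 = r14
  [20:0] imm=1650393 = $1650393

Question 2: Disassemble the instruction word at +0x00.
andi r3, $1321480

+0x00: 08 2a 74 e4 ⇒ word 0xe4742a08 (little)
  top 7b → 0x72 → andi [RI]
  [24:21] rd=3 = r3
  [20:0] imm=1321480 = $1321480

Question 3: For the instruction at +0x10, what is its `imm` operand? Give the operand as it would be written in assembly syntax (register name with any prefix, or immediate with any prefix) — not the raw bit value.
$144695

[10] 37 35 a2 a9 → 0xa9a23537
  top 7b → 0x54 → shli [RI]
  rd: (w>>21)&0xf=0xd → r13
  imm: (w>>0)&0x1fffff=0x23537 → $144695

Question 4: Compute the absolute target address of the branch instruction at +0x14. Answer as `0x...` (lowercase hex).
@+14  little-endian(e8 ff ff 65) = 0x65ffffe8
  op=0x65ffffe8>>25=0x32 ⇒ jsr (J)
  [24:0] imm=33554408 (s25→-24) = $-24
  target = base 0xd24c + off 0x14 + 4 + imm -24 = 0xd24c

0xd24c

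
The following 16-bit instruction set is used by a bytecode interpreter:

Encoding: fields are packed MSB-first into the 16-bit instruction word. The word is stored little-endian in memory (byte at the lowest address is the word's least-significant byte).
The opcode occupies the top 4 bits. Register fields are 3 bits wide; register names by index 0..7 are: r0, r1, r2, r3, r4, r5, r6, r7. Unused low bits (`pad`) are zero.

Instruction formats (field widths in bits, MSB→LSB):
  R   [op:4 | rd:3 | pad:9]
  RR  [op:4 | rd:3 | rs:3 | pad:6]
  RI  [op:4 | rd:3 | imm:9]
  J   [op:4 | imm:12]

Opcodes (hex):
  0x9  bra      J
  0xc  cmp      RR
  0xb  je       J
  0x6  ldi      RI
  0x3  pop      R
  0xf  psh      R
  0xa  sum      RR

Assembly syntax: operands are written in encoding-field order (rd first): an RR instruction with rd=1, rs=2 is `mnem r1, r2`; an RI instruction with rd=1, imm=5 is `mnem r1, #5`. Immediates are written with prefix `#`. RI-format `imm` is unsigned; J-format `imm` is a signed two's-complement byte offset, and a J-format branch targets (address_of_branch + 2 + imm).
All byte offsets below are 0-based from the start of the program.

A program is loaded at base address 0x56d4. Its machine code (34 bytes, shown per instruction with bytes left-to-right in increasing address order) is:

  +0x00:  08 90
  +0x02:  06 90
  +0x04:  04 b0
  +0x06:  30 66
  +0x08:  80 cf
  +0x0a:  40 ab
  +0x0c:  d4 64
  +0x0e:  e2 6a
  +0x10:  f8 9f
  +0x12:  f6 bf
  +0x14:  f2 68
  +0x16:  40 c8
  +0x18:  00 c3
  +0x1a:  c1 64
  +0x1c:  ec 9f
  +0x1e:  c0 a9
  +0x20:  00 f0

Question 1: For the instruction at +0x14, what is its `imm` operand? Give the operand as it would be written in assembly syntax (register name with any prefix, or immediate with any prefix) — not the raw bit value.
+0x14: f2 68 ⇒ word 0x68f2 (little)
  top 4b → 0x6 → ldi [RI]
  rd: (w>>9)&0x7=0x4 → r4
  imm: (w>>0)&0x1ff=0xf2 → #242

#242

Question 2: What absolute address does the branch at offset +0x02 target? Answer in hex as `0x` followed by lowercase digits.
+0x02: 06 90 ⇒ word 0x9006 (little)
  opcode bits[15:12]=0x9: bra/J
  imm: (w>>0)&0xfff=0x6 → #6
  target = base 0x56d4 + off 0x02 + 2 + imm 6 = 0x56de

0x56de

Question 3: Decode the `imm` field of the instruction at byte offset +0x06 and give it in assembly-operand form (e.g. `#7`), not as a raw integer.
off 0x06: read 30 66 as little → 0x6630
  top 4b → 0x6 → ldi [RI]
  [11:9] rd=3 = r3
  [8:0] imm=48 = #48

#48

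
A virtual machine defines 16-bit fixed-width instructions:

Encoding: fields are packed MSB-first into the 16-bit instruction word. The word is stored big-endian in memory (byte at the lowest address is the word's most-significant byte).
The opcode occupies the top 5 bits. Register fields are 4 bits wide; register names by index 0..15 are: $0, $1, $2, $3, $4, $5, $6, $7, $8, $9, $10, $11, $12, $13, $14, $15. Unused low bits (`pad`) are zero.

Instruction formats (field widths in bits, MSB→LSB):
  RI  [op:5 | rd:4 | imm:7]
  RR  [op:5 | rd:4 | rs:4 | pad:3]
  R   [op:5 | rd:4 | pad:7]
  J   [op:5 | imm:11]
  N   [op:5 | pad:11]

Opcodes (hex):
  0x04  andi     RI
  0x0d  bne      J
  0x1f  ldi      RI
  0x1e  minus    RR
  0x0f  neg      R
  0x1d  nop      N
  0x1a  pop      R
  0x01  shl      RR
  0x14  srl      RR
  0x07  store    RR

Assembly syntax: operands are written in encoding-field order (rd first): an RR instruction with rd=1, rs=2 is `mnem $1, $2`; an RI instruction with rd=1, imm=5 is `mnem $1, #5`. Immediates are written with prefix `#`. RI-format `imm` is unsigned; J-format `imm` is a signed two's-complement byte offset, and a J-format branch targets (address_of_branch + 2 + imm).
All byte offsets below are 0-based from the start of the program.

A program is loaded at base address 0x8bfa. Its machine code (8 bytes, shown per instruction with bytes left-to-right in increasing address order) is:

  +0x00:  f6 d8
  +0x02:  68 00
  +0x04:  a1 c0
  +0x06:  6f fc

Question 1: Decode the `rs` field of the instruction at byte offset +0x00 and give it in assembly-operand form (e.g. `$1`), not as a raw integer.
off 0x00: read f6 d8 as big → 0xf6d8
  top 5b → 0x1e → minus [RR]
  [10:7] rd=13 = $13
  [6:3] rs=11 = $11

$11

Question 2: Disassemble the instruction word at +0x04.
off 0x04: read a1 c0 as big → 0xa1c0
  opcode bits[15:11]=0x14: srl/RR
  [10:7] rd=3 = $3
  [6:3] rs=8 = $8

srl $3, $8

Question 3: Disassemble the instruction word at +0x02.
@+02  big-endian(68 00) = 0x6800
  opcode bits[15:11]=0xd: bne/J
  [10:0] imm=0 = #0

bne #0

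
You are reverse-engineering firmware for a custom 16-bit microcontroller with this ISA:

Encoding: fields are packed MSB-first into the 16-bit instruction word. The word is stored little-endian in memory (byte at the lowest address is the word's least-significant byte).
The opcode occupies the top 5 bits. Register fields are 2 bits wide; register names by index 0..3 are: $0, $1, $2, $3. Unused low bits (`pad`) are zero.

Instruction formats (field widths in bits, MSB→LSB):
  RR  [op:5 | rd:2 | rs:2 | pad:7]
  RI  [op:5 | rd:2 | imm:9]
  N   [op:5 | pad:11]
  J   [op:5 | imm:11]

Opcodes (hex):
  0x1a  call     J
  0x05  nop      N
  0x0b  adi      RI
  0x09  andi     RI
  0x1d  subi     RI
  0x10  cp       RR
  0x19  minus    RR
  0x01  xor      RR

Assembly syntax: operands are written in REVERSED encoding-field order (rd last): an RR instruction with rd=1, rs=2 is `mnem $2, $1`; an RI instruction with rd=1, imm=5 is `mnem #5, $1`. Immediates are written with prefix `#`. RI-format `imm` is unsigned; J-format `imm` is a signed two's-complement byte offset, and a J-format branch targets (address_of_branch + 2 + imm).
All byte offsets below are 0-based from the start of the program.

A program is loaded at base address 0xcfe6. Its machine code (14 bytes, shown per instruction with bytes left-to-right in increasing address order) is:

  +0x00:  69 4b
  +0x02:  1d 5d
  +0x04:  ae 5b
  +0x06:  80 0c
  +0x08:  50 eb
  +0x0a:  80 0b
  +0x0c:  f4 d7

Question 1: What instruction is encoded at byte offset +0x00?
+0x00: 69 4b ⇒ word 0x4b69 (little)
  op=0x4b69>>11=0x9 ⇒ andi (RI)
  [10:9] rd=1 = $1
  [8:0] imm=361 = #361

andi #361, $1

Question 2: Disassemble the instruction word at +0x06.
off 0x06: read 80 0c as little → 0x0c80
  opcode bits[15:11]=0x1: xor/RR
  [10:9] rd=2 = $2
  [8:7] rs=1 = $1

xor $1, $2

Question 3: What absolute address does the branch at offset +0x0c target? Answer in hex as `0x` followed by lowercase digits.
@+0c  little-endian(f4 d7) = 0xd7f4
  op=0xd7f4>>11=0x1a ⇒ call (J)
  imm: (w>>0)&0x7ff=0x7f4 (s11→-12) → #-12
  target = base 0xcfe6 + off 0x0c + 2 + imm -12 = 0xcfe8

0xcfe8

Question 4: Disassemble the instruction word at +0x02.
adi #285, $2

+0x02: 1d 5d ⇒ word 0x5d1d (little)
  opcode bits[15:11]=0xb: adi/RI
  rd: (w>>9)&0x3=0x2 → $2
  imm: (w>>0)&0x1ff=0x11d → #285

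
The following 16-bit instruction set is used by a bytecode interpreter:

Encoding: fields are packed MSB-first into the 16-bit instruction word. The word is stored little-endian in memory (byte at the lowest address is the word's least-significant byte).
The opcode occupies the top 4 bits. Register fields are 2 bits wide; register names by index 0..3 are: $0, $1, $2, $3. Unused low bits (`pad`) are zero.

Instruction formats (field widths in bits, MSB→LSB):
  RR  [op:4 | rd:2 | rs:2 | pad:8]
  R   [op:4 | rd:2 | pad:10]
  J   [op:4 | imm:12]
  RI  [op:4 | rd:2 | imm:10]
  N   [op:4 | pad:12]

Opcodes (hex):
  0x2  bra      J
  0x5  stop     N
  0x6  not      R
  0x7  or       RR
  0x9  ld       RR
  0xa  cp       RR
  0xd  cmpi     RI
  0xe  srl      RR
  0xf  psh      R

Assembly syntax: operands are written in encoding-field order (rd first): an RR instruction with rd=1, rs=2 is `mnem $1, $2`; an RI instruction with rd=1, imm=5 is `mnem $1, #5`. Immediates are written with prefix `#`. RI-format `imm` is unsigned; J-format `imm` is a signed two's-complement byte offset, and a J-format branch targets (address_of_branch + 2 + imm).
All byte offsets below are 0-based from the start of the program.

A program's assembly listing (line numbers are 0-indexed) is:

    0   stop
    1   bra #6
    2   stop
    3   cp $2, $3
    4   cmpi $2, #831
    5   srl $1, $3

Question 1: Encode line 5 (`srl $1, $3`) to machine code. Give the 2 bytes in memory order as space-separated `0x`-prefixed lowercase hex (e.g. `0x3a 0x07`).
5. srl fields op=0xe:4|rd=1:2|rs=3:2|pad=0:8 → word e700h → 00 e7

0x00 0xe7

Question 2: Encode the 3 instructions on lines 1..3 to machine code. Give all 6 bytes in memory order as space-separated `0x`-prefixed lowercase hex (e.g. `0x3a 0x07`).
line 1 (bra): pack op=0x2:4|imm=6:12 = 0x2006; little→ 06 20
line 2 (stop): pack op=0x5:4|pad=0:12 = 0x5000; little→ 00 50
line 3 (cp): pack op=0xa:4|rd=2:2|rs=3:2|pad=0:8 = 0xab00; little→ 00 ab

0x06 0x20 0x00 0x50 0x00 0xab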